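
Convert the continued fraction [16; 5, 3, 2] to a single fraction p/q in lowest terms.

Using pₖ = aₖpₖ₋₁ + pₖ₋₂ and qₖ = aₖqₖ₋₁ + qₖ₋₂:
  k=0: a=16, p=16, q=1
  k=1: a=5, p=81, q=5
  k=2: a=3, p=259, q=16
  k=3: a=2, p=599, q=37

599/37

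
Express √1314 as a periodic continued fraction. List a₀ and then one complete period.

[36; 4, 72]

a₀ = ⌊√1314⌋ = 36.
With m₀=0, d₀=1 and mₖ₊₁ = dₖaₖ − mₖ, dₖ₊₁ = (n − mₖ₊₁²)/dₖ, aₖ₊₁ = ⌊(a₀+mₖ₊₁)/dₖ₊₁⌋:
  k=1: m=36, d=18, a=4
  k=2: m=36, d=1, a=72
d=1 and a=2a₀=72 at k=2, so the next step gives (m, d) = (36, 18) again — its k=1 value — and the period has length 2.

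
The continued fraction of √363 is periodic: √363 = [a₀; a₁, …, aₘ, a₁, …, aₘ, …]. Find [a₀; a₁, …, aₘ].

a₀ = ⌊√363⌋ = 19.
With m₀=0, d₀=1 and mₖ₊₁ = dₖaₖ − mₖ, dₖ₊₁ = (n − mₖ₊₁²)/dₖ, aₖ₊₁ = ⌊(a₀+mₖ₊₁)/dₖ₊₁⌋:
  k=1: m=19, d=2, a=19
  k=2: m=19, d=1, a=38
d=1 and a=2a₀=38 at k=2, so the next step gives (m, d) = (19, 2) again — its k=1 value — and the period has length 2.

[19; 19, 38]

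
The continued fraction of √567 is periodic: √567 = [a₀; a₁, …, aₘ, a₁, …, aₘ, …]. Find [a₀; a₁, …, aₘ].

[23; 1, 4, 3, 4, 1, 46]

a₀ = ⌊√567⌋ = 23.
With m₀=0, d₀=1 and mₖ₊₁ = dₖaₖ − mₖ, dₖ₊₁ = (n − mₖ₊₁²)/dₖ, aₖ₊₁ = ⌊(a₀+mₖ₊₁)/dₖ₊₁⌋:
  k=1: m=23, d=38, a=1
  k=2: m=15, d=9, a=4
  k=3: m=21, d=14, a=3
  k=4: m=21, d=9, a=4
  k=5: m=15, d=38, a=1
  k=6: m=23, d=1, a=46
d=1 and a=2a₀=46 at k=6, so the next step gives (m, d) = (23, 38) again — its k=1 value — and the period has length 6.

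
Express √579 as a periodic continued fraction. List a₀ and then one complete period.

[24; 16, 48]

a₀ = ⌊√579⌋ = 24.
With m₀=0, d₀=1 and mₖ₊₁ = dₖaₖ − mₖ, dₖ₊₁ = (n − mₖ₊₁²)/dₖ, aₖ₊₁ = ⌊(a₀+mₖ₊₁)/dₖ₊₁⌋:
  k=1: m=24, d=3, a=16
  k=2: m=24, d=1, a=48
d=1 and a=2a₀=48 at k=2, so the next step gives (m, d) = (24, 3) again — its k=1 value — and the period has length 2.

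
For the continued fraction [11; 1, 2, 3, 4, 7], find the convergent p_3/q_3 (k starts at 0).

117/10

Using pₖ = aₖpₖ₋₁ + pₖ₋₂, qₖ = aₖqₖ₋₁ + qₖ₋₂ (with p₋₁=1, p₋₂=0, q₋₁=0, q₋₂=1):
  k=0: a=11, p=11, q=1
  k=1: a=1, p=12, q=1
  k=2: a=2, p=35, q=3
  k=3: a=3, p=117, q=10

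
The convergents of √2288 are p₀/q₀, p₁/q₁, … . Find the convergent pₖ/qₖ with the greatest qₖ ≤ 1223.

√2288 = [47; 1, 4, 1, 94, …] (period length 4).
Convergents:
  p_0/q_0 = 47/1
  p_1/q_1 = 48/1
  p_2/q_2 = 239/5
  p_3/q_3 = 287/6
  p_4/q_4 = 27217/569
  p_5/q_5 = 27504/575
  p_6/q_6 = 137233/2869
q_5 = 575 ≤ 1223 < 2869 = q_6, so the answer is 27504/575.

27504/575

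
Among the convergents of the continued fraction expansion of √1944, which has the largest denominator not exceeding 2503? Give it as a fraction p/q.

42724/969

√1944 = [44; 11, 88, …] (period length 2).
Convergents:
  p_0/q_0 = 44/1
  p_1/q_1 = 485/11
  p_2/q_2 = 42724/969
  p_3/q_3 = 470449/10670
q_2 = 969 ≤ 2503 < 10670 = q_3, so the answer is 42724/969.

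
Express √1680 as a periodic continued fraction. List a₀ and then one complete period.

[40; 1, 80]

a₀ = ⌊√1680⌋ = 40.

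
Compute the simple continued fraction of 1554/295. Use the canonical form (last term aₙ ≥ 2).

[5; 3, 1, 2, 1, 3, 5]

1554 = 5·295 + 79
295 = 3·79 + 58
79 = 1·58 + 21
58 = 2·21 + 16
21 = 1·16 + 5
16 = 3·5 + 1
5 = 5·1 + 0  (stop)
So 1554/295 = [5; 3, 1, 2, 1, 3, 5].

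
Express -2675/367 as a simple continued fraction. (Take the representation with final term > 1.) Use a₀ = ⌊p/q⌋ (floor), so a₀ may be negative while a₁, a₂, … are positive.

[-8; 1, 2, 2, 6, 8]

-2675 = -8*367 + 261
367 = 1*261 + 106
261 = 2*106 + 49
106 = 2*49 + 8
49 = 6*8 + 1
8 = 8*1 + 0  (stop)
So -2675/367 = [-8; 1, 2, 2, 6, 8].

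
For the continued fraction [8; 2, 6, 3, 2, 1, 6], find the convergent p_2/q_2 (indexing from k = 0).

Using pₖ = aₖpₖ₋₁ + pₖ₋₂, qₖ = aₖqₖ₋₁ + qₖ₋₂ (with p₋₁=1, p₋₂=0, q₋₁=0, q₋₂=1):
  k=0: a=8, p=8, q=1
  k=1: a=2, p=17, q=2
  k=2: a=6, p=110, q=13

110/13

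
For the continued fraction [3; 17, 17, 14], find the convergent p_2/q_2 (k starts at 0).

Using pₖ = aₖpₖ₋₁ + pₖ₋₂, qₖ = aₖqₖ₋₁ + qₖ₋₂ (with p₋₁=1, p₋₂=0, q₋₁=0, q₋₂=1):
  k=0: a=3, p=3, q=1
  k=1: a=17, p=52, q=17
  k=2: a=17, p=887, q=290

887/290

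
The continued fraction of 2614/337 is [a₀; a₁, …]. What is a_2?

3

2614 = 7·337 + 255   →  a_0 = 7
337 = 1·255 + 82   →  a_1 = 1
255 = 3·82 + 9   →  a_2 = 3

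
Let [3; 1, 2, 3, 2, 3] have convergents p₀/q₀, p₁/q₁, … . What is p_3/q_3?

Using pₖ = aₖpₖ₋₁ + pₖ₋₂, qₖ = aₖqₖ₋₁ + qₖ₋₂ (with p₋₁=1, p₋₂=0, q₋₁=0, q₋₂=1):
  k=0: a=3, p=3, q=1
  k=1: a=1, p=4, q=1
  k=2: a=2, p=11, q=3
  k=3: a=3, p=37, q=10

37/10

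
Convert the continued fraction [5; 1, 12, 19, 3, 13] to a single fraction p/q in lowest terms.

59761/10089

Fold from the inside: start with 13/1.
  3 + 1/13 = 40/13
  19 + 13/40 = 773/40
  12 + 40/773 = 9316/773
  1 + 773/9316 = 10089/9316
  5 + 9316/10089 = 59761/10089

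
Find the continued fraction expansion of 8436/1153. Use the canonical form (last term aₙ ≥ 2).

[7; 3, 6, 3, 2, 2, 3]

8436 = 7·1153 + 365
1153 = 3·365 + 58
365 = 6·58 + 17
58 = 3·17 + 7
17 = 2·7 + 3
7 = 2·3 + 1
3 = 3·1 + 0  (stop)
So 8436/1153 = [7; 3, 6, 3, 2, 2, 3].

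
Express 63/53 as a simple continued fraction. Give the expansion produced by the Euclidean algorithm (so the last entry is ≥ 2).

63 = 1·53 + 10
53 = 5·10 + 3
10 = 3·3 + 1
3 = 3·1 + 0  (stop)
So 63/53 = [1; 5, 3, 3].

[1; 5, 3, 3]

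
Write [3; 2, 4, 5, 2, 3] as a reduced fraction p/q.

Fold from the inside: start with 3/1.
  2 + 1/3 = 7/3
  5 + 3/7 = 38/7
  4 + 7/38 = 159/38
  2 + 38/159 = 356/159
  3 + 159/356 = 1227/356

1227/356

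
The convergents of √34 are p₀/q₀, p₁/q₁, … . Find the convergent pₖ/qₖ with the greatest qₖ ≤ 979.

√34 = [5; 1, 4, 1, 10, …] (period length 4).
Convergents:
  p_0/q_0 = 5/1
  p_1/q_1 = 6/1
  p_2/q_2 = 29/5
  p_3/q_3 = 35/6
  p_4/q_4 = 379/65
  p_5/q_5 = 414/71
  p_6/q_6 = 2035/349
  p_7/q_7 = 2449/420
  p_8/q_8 = 26525/4549
q_7 = 420 ≤ 979 < 4549 = q_8, so the answer is 2449/420.

2449/420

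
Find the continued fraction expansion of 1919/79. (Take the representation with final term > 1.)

[24; 3, 2, 3, 3]

1919 = 24*79 + 23
79 = 3*23 + 10
23 = 2*10 + 3
10 = 3*3 + 1
3 = 3*1 + 0  (stop)
So 1919/79 = [24; 3, 2, 3, 3].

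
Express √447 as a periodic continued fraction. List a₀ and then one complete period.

a₀ = ⌊√447⌋ = 21.
With m₀=0, d₀=1 and mₖ₊₁ = dₖaₖ − mₖ, dₖ₊₁ = (n − mₖ₊₁²)/dₖ, aₖ₊₁ = ⌊(a₀+mₖ₊₁)/dₖ₊₁⌋:
  k=1: m=21, d=6, a=7
  k=2: m=21, d=1, a=42
d=1 and a=2a₀=42 at k=2, so the next step gives (m, d) = (21, 6) again — its k=1 value — and the period has length 2.

[21; 7, 42]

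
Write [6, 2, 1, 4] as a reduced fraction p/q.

89/14

Using pₖ = aₖpₖ₋₁ + pₖ₋₂ and qₖ = aₖqₖ₋₁ + qₖ₋₂:
  k=0: a=6, p=6, q=1
  k=1: a=2, p=13, q=2
  k=2: a=1, p=19, q=3
  k=3: a=4, p=89, q=14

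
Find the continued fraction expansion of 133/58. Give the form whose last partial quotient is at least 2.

[2; 3, 2, 2, 3]

133 = 2×58 + 17
58 = 3×17 + 7
17 = 2×7 + 3
7 = 2×3 + 1
3 = 3×1 + 0  (stop)
So 133/58 = [2; 3, 2, 2, 3].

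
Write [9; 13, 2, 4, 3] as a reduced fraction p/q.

Fold from the inside: start with 3/1.
  4 + 1/3 = 13/3
  2 + 3/13 = 29/13
  13 + 13/29 = 390/29
  9 + 29/390 = 3539/390

3539/390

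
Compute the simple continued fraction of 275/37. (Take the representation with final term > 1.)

275 = 7×37 + 16
37 = 2×16 + 5
16 = 3×5 + 1
5 = 5×1 + 0  (stop)
So 275/37 = [7; 2, 3, 5].

[7; 2, 3, 5]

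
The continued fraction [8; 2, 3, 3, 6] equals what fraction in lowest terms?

1223/145

Using pₖ = aₖpₖ₋₁ + pₖ₋₂ and qₖ = aₖqₖ₋₁ + qₖ₋₂:
  k=0: a=8, p=8, q=1
  k=1: a=2, p=17, q=2
  k=2: a=3, p=59, q=7
  k=3: a=3, p=194, q=23
  k=4: a=6, p=1223, q=145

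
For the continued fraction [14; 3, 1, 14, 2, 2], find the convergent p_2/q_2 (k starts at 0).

Using pₖ = aₖpₖ₋₁ + pₖ₋₂, qₖ = aₖqₖ₋₁ + qₖ₋₂ (with p₋₁=1, p₋₂=0, q₋₁=0, q₋₂=1):
  k=0: a=14, p=14, q=1
  k=1: a=3, p=43, q=3
  k=2: a=1, p=57, q=4

57/4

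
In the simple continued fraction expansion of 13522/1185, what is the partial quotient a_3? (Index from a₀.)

3

13522 = 11·1185 + 487   →  a_0 = 11
1185 = 2·487 + 211   →  a_1 = 2
487 = 2·211 + 65   →  a_2 = 2
211 = 3·65 + 16   →  a_3 = 3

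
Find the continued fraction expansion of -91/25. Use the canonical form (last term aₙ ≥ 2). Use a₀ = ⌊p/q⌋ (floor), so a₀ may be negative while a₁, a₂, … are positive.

[-4; 2, 1, 3, 2]

-91 = -4·25 + 9
25 = 2·9 + 7
9 = 1·7 + 2
7 = 3·2 + 1
2 = 2·1 + 0  (stop)
So -91/25 = [-4; 2, 1, 3, 2].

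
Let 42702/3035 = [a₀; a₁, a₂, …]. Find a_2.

3

42702 = 14·3035 + 212   →  a_0 = 14
3035 = 14·212 + 67   →  a_1 = 14
212 = 3·67 + 11   →  a_2 = 3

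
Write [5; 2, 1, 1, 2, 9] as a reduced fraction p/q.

657/122

Using pₖ = aₖpₖ₋₁ + pₖ₋₂ and qₖ = aₖqₖ₋₁ + qₖ₋₂:
  k=0: a=5, p=5, q=1
  k=1: a=2, p=11, q=2
  k=2: a=1, p=16, q=3
  k=3: a=1, p=27, q=5
  k=4: a=2, p=70, q=13
  k=5: a=9, p=657, q=122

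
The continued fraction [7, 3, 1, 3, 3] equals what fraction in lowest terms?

Fold from the inside: start with 3/1.
  3 + 1/3 = 10/3
  1 + 3/10 = 13/10
  3 + 10/13 = 49/13
  7 + 13/49 = 356/49

356/49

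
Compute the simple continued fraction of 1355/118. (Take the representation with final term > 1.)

1355 = 11·118 + 57
118 = 2·57 + 4
57 = 14·4 + 1
4 = 4·1 + 0  (stop)
So 1355/118 = [11; 2, 14, 4].

[11; 2, 14, 4]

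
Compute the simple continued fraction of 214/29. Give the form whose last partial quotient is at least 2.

[7; 2, 1, 1, 1, 3]

214 = 7·29 + 11
29 = 2·11 + 7
11 = 1·7 + 4
7 = 1·4 + 3
4 = 1·3 + 1
3 = 3·1 + 0  (stop)
So 214/29 = [7; 2, 1, 1, 1, 3].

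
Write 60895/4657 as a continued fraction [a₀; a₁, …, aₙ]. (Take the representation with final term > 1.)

[13; 13, 6, 2, 3, 2, 3]

60895 = 13*4657 + 354
4657 = 13*354 + 55
354 = 6*55 + 24
55 = 2*24 + 7
24 = 3*7 + 3
7 = 2*3 + 1
3 = 3*1 + 0  (stop)
So 60895/4657 = [13; 13, 6, 2, 3, 2, 3].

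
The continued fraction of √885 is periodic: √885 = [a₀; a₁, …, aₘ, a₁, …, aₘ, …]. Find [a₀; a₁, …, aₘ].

a₀ = ⌊√885⌋ = 29.

[29; 1, 2, 1, 58]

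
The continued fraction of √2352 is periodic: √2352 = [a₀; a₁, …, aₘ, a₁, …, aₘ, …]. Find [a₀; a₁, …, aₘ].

[48; 2, 96]

a₀ = ⌊√2352⌋ = 48.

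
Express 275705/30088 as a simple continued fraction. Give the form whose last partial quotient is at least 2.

[9; 6, 8, 18, 2, 16]

275705 = 9*30088 + 4913
30088 = 6*4913 + 610
4913 = 8*610 + 33
610 = 18*33 + 16
33 = 2*16 + 1
16 = 16*1 + 0  (stop)
So 275705/30088 = [9; 6, 8, 18, 2, 16].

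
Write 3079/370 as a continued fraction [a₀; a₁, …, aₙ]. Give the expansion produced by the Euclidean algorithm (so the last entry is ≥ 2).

[8; 3, 9, 6, 2]

3079 = 8×370 + 119
370 = 3×119 + 13
119 = 9×13 + 2
13 = 6×2 + 1
2 = 2×1 + 0  (stop)
So 3079/370 = [8; 3, 9, 6, 2].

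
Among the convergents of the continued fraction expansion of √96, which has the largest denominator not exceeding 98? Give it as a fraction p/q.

√96 = [9; 1, 3, 1, 18, …] (period length 4).
Convergents:
  p_0/q_0 = 9/1
  p_1/q_1 = 10/1
  p_2/q_2 = 39/4
  p_3/q_3 = 49/5
  p_4/q_4 = 921/94
  p_5/q_5 = 970/99
q_4 = 94 ≤ 98 < 99 = q_5, so the answer is 921/94.

921/94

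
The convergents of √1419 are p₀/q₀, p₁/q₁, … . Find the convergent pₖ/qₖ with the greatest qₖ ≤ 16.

√1419 = [37; 1, 2, 37, 2, 1, 74, …] (period length 6).
Convergents:
  p_0/q_0 = 37/1
  p_1/q_1 = 38/1
  p_2/q_2 = 113/3
  p_3/q_3 = 4219/112
q_2 = 3 ≤ 16 < 112 = q_3, so the answer is 113/3.

113/3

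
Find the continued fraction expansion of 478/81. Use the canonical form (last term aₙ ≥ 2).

478 = 5×81 + 73
81 = 1×73 + 8
73 = 9×8 + 1
8 = 8×1 + 0  (stop)
So 478/81 = [5; 1, 9, 8].

[5; 1, 9, 8]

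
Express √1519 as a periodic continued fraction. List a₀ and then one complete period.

a₀ = ⌊√1519⌋ = 38.
With m₀=0, d₀=1 and mₖ₊₁ = dₖaₖ − mₖ, dₖ₊₁ = (n − mₖ₊₁²)/dₖ, aₖ₊₁ = ⌊(a₀+mₖ₊₁)/dₖ₊₁⌋:
  k=1: m=38, d=75, a=1
  k=2: m=37, d=2, a=37
  k=3: m=37, d=75, a=1
  k=4: m=38, d=1, a=76
d=1 and a=2a₀=76 at k=4, so the next step gives (m, d) = (38, 75) again — its k=1 value — and the period has length 4.

[38; 1, 37, 1, 76]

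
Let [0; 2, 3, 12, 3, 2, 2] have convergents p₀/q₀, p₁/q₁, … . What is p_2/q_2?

3/7

Using pₖ = aₖpₖ₋₁ + pₖ₋₂, qₖ = aₖqₖ₋₁ + qₖ₋₂ (with p₋₁=1, p₋₂=0, q₋₁=0, q₋₂=1):
  k=0: a=0, p=0, q=1
  k=1: a=2, p=1, q=2
  k=2: a=3, p=3, q=7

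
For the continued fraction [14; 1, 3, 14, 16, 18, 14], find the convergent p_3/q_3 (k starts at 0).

Using pₖ = aₖpₖ₋₁ + pₖ₋₂, qₖ = aₖqₖ₋₁ + qₖ₋₂ (with p₋₁=1, p₋₂=0, q₋₁=0, q₋₂=1):
  k=0: a=14, p=14, q=1
  k=1: a=1, p=15, q=1
  k=2: a=3, p=59, q=4
  k=3: a=14, p=841, q=57

841/57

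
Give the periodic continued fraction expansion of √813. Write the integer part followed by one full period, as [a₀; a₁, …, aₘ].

[28; 1, 1, 18, 1, 1, 56]

a₀ = ⌊√813⌋ = 28.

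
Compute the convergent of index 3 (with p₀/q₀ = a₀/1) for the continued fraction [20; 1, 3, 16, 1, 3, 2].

Using pₖ = aₖpₖ₋₁ + pₖ₋₂, qₖ = aₖqₖ₋₁ + qₖ₋₂ (with p₋₁=1, p₋₂=0, q₋₁=0, q₋₂=1):
  k=0: a=20, p=20, q=1
  k=1: a=1, p=21, q=1
  k=2: a=3, p=83, q=4
  k=3: a=16, p=1349, q=65

1349/65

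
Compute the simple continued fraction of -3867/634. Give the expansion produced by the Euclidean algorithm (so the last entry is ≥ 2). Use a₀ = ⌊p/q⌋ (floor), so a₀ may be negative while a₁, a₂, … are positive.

[-7; 1, 9, 15, 1, 3]

-3867 = -7*634 + 571
634 = 1*571 + 63
571 = 9*63 + 4
63 = 15*4 + 3
4 = 1*3 + 1
3 = 3*1 + 0  (stop)
So -3867/634 = [-7; 1, 9, 15, 1, 3].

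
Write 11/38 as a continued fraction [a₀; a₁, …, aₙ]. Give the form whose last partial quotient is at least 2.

11 = 0·38 + 11
38 = 3·11 + 5
11 = 2·5 + 1
5 = 5·1 + 0  (stop)
So 11/38 = [0; 3, 2, 5].

[0; 3, 2, 5]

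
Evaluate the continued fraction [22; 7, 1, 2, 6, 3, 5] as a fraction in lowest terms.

Fold from the inside: start with 5/1.
  3 + 1/5 = 16/5
  6 + 5/16 = 101/16
  2 + 16/101 = 218/101
  1 + 101/218 = 319/218
  7 + 218/319 = 2451/319
  22 + 319/2451 = 54241/2451

54241/2451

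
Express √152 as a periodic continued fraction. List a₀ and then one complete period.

[12; 3, 24]

a₀ = ⌊√152⌋ = 12.
With m₀=0, d₀=1 and mₖ₊₁ = dₖaₖ − mₖ, dₖ₊₁ = (n − mₖ₊₁²)/dₖ, aₖ₊₁ = ⌊(a₀+mₖ₊₁)/dₖ₊₁⌋:
  k=1: m=12, d=8, a=3
  k=2: m=12, d=1, a=24
d=1 and a=2a₀=24 at k=2, so the next step gives (m, d) = (12, 8) again — its k=1 value — and the period has length 2.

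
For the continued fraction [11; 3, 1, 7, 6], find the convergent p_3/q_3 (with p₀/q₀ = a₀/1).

349/31

Using pₖ = aₖpₖ₋₁ + pₖ₋₂, qₖ = aₖqₖ₋₁ + qₖ₋₂ (with p₋₁=1, p₋₂=0, q₋₁=0, q₋₂=1):
  k=0: a=11, p=11, q=1
  k=1: a=3, p=34, q=3
  k=2: a=1, p=45, q=4
  k=3: a=7, p=349, q=31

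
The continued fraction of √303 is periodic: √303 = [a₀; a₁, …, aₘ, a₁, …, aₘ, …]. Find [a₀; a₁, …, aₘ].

a₀ = ⌊√303⌋ = 17.
With m₀=0, d₀=1 and mₖ₊₁ = dₖaₖ − mₖ, dₖ₊₁ = (n − mₖ₊₁²)/dₖ, aₖ₊₁ = ⌊(a₀+mₖ₊₁)/dₖ₊₁⌋:
  k=1: m=17, d=14, a=2
  k=2: m=11, d=13, a=2
  k=3: m=15, d=6, a=5
  k=4: m=15, d=13, a=2
  k=5: m=11, d=14, a=2
  k=6: m=17, d=1, a=34
d=1 and a=2a₀=34 at k=6, so the next step gives (m, d) = (17, 14) again — its k=1 value — and the period has length 6.

[17; 2, 2, 5, 2, 2, 34]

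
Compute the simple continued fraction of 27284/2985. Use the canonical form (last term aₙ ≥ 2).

[9; 7, 8, 17, 3]

27284 = 9*2985 + 419
2985 = 7*419 + 52
419 = 8*52 + 3
52 = 17*3 + 1
3 = 3*1 + 0  (stop)
So 27284/2985 = [9; 7, 8, 17, 3].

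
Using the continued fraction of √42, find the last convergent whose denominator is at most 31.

162/25

√42 = [6; 2, 12, …] (period length 2).
Convergents:
  p_0/q_0 = 6/1
  p_1/q_1 = 13/2
  p_2/q_2 = 162/25
  p_3/q_3 = 337/52
q_2 = 25 ≤ 31 < 52 = q_3, so the answer is 162/25.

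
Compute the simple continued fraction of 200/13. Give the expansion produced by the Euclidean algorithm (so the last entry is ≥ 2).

[15; 2, 1, 1, 2]

200 = 15·13 + 5
13 = 2·5 + 3
5 = 1·3 + 2
3 = 1·2 + 1
2 = 2·1 + 0  (stop)
So 200/13 = [15; 2, 1, 1, 2].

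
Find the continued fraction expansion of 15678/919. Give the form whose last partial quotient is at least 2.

15678 = 17×919 + 55
919 = 16×55 + 39
55 = 1×39 + 16
39 = 2×16 + 7
16 = 2×7 + 2
7 = 3×2 + 1
2 = 2×1 + 0  (stop)
So 15678/919 = [17; 16, 1, 2, 2, 3, 2].

[17; 16, 1, 2, 2, 3, 2]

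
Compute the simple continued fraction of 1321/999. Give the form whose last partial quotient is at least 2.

[1; 3, 9, 1, 3, 8]

1321 = 1*999 + 322
999 = 3*322 + 33
322 = 9*33 + 25
33 = 1*25 + 8
25 = 3*8 + 1
8 = 8*1 + 0  (stop)
So 1321/999 = [1; 3, 9, 1, 3, 8].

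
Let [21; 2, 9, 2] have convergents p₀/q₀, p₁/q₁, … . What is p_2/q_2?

Using pₖ = aₖpₖ₋₁ + pₖ₋₂, qₖ = aₖqₖ₋₁ + qₖ₋₂ (with p₋₁=1, p₋₂=0, q₋₁=0, q₋₂=1):
  k=0: a=21, p=21, q=1
  k=1: a=2, p=43, q=2
  k=2: a=9, p=408, q=19

408/19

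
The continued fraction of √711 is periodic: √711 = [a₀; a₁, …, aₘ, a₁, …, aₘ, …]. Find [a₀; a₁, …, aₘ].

a₀ = ⌊√711⌋ = 26.
With m₀=0, d₀=1 and mₖ₊₁ = dₖaₖ − mₖ, dₖ₊₁ = (n − mₖ₊₁²)/dₖ, aₖ₊₁ = ⌊(a₀+mₖ₊₁)/dₖ₊₁⌋:
  k=1: m=26, d=35, a=1
  k=2: m=9, d=18, a=1
  k=3: m=9, d=35, a=1
  k=4: m=26, d=1, a=52
d=1 and a=2a₀=52 at k=4, so the next step gives (m, d) = (26, 35) again — its k=1 value — and the period has length 4.

[26; 1, 1, 1, 52]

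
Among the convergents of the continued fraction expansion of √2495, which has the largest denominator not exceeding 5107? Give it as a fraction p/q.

99850/1999

√2495 = [49; 1, 18, 1, 98, …] (period length 4).
Convergents:
  p_0/q_0 = 49/1
  p_1/q_1 = 50/1
  p_2/q_2 = 949/19
  p_3/q_3 = 999/20
  p_4/q_4 = 98851/1979
  p_5/q_5 = 99850/1999
  p_6/q_6 = 1896151/37961
q_5 = 1999 ≤ 5107 < 37961 = q_6, so the answer is 99850/1999.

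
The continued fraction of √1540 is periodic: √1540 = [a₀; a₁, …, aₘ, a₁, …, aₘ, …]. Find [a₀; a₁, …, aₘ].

[39; 4, 8, 2, 8, 4, 78]

a₀ = ⌊√1540⌋ = 39.
With m₀=0, d₀=1 and mₖ₊₁ = dₖaₖ − mₖ, dₖ₊₁ = (n − mₖ₊₁²)/dₖ, aₖ₊₁ = ⌊(a₀+mₖ₊₁)/dₖ₊₁⌋:
  k=1: m=39, d=19, a=4
  k=2: m=37, d=9, a=8
  k=3: m=35, d=35, a=2
  k=4: m=35, d=9, a=8
  k=5: m=37, d=19, a=4
  k=6: m=39, d=1, a=78
d=1 and a=2a₀=78 at k=6, so the next step gives (m, d) = (39, 19) again — its k=1 value — and the period has length 6.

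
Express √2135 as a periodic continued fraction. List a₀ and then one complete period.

[46; 4, 1, 5, 1, 4, 92]

a₀ = ⌊√2135⌋ = 46.
With m₀=0, d₀=1 and mₖ₊₁ = dₖaₖ − mₖ, dₖ₊₁ = (n − mₖ₊₁²)/dₖ, aₖ₊₁ = ⌊(a₀+mₖ₊₁)/dₖ₊₁⌋:
  k=1: m=46, d=19, a=4
  k=2: m=30, d=65, a=1
  k=3: m=35, d=14, a=5
  k=4: m=35, d=65, a=1
  k=5: m=30, d=19, a=4
  k=6: m=46, d=1, a=92
d=1 and a=2a₀=92 at k=6, so the next step gives (m, d) = (46, 19) again — its k=1 value — and the period has length 6.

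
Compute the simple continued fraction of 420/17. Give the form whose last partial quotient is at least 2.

420 = 24·17 + 12
17 = 1·12 + 5
12 = 2·5 + 2
5 = 2·2 + 1
2 = 2·1 + 0  (stop)
So 420/17 = [24; 1, 2, 2, 2].

[24; 1, 2, 2, 2]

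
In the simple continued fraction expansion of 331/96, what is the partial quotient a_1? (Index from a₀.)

2

331 = 3·96 + 43   →  a_0 = 3
96 = 2·43 + 10   →  a_1 = 2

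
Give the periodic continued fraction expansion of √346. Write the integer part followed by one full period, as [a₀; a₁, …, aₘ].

[18; 1, 1, 1, 1, 36]

a₀ = ⌊√346⌋ = 18.
With m₀=0, d₀=1 and mₖ₊₁ = dₖaₖ − mₖ, dₖ₊₁ = (n − mₖ₊₁²)/dₖ, aₖ₊₁ = ⌊(a₀+mₖ₊₁)/dₖ₊₁⌋:
  k=1: m=18, d=22, a=1
  k=2: m=4, d=15, a=1
  k=3: m=11, d=15, a=1
  k=4: m=4, d=22, a=1
  k=5: m=18, d=1, a=36
d=1 and a=2a₀=36 at k=5, so the next step gives (m, d) = (18, 22) again — its k=1 value — and the period has length 5.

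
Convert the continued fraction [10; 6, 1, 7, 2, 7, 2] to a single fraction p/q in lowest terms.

Using pₖ = aₖpₖ₋₁ + pₖ₋₂ and qₖ = aₖqₖ₋₁ + qₖ₋₂:
  k=0: a=10, p=10, q=1
  k=1: a=6, p=61, q=6
  k=2: a=1, p=71, q=7
  k=3: a=7, p=558, q=55
  k=4: a=2, p=1187, q=117
  k=5: a=7, p=8867, q=874
  k=6: a=2, p=18921, q=1865

18921/1865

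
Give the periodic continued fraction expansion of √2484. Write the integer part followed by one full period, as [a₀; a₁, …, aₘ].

[49; 1, 5, 4, 5, 1, 98]

a₀ = ⌊√2484⌋ = 49.
With m₀=0, d₀=1 and mₖ₊₁ = dₖaₖ − mₖ, dₖ₊₁ = (n − mₖ₊₁²)/dₖ, aₖ₊₁ = ⌊(a₀+mₖ₊₁)/dₖ₊₁⌋:
  k=1: m=49, d=83, a=1
  k=2: m=34, d=16, a=5
  k=3: m=46, d=23, a=4
  k=4: m=46, d=16, a=5
  k=5: m=34, d=83, a=1
  k=6: m=49, d=1, a=98
d=1 and a=2a₀=98 at k=6, so the next step gives (m, d) = (49, 83) again — its k=1 value — and the period has length 6.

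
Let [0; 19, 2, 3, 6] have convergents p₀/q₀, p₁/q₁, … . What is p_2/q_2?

Using pₖ = aₖpₖ₋₁ + pₖ₋₂, qₖ = aₖqₖ₋₁ + qₖ₋₂ (with p₋₁=1, p₋₂=0, q₋₁=0, q₋₂=1):
  k=0: a=0, p=0, q=1
  k=1: a=19, p=1, q=19
  k=2: a=2, p=2, q=39

2/39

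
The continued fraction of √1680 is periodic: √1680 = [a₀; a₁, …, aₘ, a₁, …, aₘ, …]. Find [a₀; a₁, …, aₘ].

[40; 1, 80]

a₀ = ⌊√1680⌋ = 40.
With m₀=0, d₀=1 and mₖ₊₁ = dₖaₖ − mₖ, dₖ₊₁ = (n − mₖ₊₁²)/dₖ, aₖ₊₁ = ⌊(a₀+mₖ₊₁)/dₖ₊₁⌋:
  k=1: m=40, d=80, a=1
  k=2: m=40, d=1, a=80
d=1 and a=2a₀=80 at k=2, so the next step gives (m, d) = (40, 80) again — its k=1 value — and the period has length 2.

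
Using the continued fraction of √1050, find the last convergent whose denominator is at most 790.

√1050 = [32; 2, 2, 10, 2, 2, 64, …] (period length 6).
Convergents:
  p_0/q_0 = 32/1
  p_1/q_1 = 65/2
  p_2/q_2 = 162/5
  p_3/q_3 = 1685/52
  p_4/q_4 = 3532/109
  p_5/q_5 = 8749/270
  p_6/q_6 = 563468/17389
q_5 = 270 ≤ 790 < 17389 = q_6, so the answer is 8749/270.

8749/270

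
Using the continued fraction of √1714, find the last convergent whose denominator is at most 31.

√1714 = [41; 2, 2, 82, …] (period length 3).
Convergents:
  p_0/q_0 = 41/1
  p_1/q_1 = 83/2
  p_2/q_2 = 207/5
  p_3/q_3 = 17057/412
q_2 = 5 ≤ 31 < 412 = q_3, so the answer is 207/5.

207/5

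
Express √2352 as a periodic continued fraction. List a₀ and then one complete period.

[48; 2, 96]

a₀ = ⌊√2352⌋ = 48.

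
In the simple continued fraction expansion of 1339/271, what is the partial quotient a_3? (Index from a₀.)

1339 = 4·271 + 255   →  a_0 = 4
271 = 1·255 + 16   →  a_1 = 1
255 = 15·16 + 15   →  a_2 = 15
16 = 1·15 + 1   →  a_3 = 1

1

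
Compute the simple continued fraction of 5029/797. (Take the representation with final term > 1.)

[6; 3, 4, 2, 2, 3, 3]

5029 = 6·797 + 247
797 = 3·247 + 56
247 = 4·56 + 23
56 = 2·23 + 10
23 = 2·10 + 3
10 = 3·3 + 1
3 = 3·1 + 0  (stop)
So 5029/797 = [6; 3, 4, 2, 2, 3, 3].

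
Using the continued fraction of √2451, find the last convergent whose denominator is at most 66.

3218/65

√2451 = [49; 1, 1, 32, 1, 1, 98, …] (period length 6).
Convergents:
  p_0/q_0 = 49/1
  p_1/q_1 = 50/1
  p_2/q_2 = 99/2
  p_3/q_3 = 3218/65
  p_4/q_4 = 3317/67
q_3 = 65 ≤ 66 < 67 = q_4, so the answer is 3218/65.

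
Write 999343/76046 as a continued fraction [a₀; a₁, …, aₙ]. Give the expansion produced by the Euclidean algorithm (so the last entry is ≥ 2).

[13; 7, 12, 1, 13, 3, 19]

999343 = 13×76046 + 10745
76046 = 7×10745 + 831
10745 = 12×831 + 773
831 = 1×773 + 58
773 = 13×58 + 19
58 = 3×19 + 1
19 = 19×1 + 0  (stop)
So 999343/76046 = [13; 7, 12, 1, 13, 3, 19].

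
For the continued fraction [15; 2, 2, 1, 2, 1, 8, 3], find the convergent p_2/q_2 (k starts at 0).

77/5

Using pₖ = aₖpₖ₋₁ + pₖ₋₂, qₖ = aₖqₖ₋₁ + qₖ₋₂ (with p₋₁=1, p₋₂=0, q₋₁=0, q₋₂=1):
  k=0: a=15, p=15, q=1
  k=1: a=2, p=31, q=2
  k=2: a=2, p=77, q=5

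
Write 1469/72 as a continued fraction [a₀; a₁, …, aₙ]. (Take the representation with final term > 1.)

[20; 2, 2, 14]

1469 = 20×72 + 29
72 = 2×29 + 14
29 = 2×14 + 1
14 = 14×1 + 0  (stop)
So 1469/72 = [20; 2, 2, 14].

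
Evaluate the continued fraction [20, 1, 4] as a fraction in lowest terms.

Fold from the inside: start with 4/1.
  1 + 1/4 = 5/4
  20 + 4/5 = 104/5

104/5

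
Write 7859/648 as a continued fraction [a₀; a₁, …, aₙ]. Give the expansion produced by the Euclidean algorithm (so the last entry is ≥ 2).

[12; 7, 1, 4, 5, 3]

7859 = 12*648 + 83
648 = 7*83 + 67
83 = 1*67 + 16
67 = 4*16 + 3
16 = 5*3 + 1
3 = 3*1 + 0  (stop)
So 7859/648 = [12; 7, 1, 4, 5, 3].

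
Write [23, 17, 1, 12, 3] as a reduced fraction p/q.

16531/717

Fold from the inside: start with 3/1.
  12 + 1/3 = 37/3
  1 + 3/37 = 40/37
  17 + 37/40 = 717/40
  23 + 40/717 = 16531/717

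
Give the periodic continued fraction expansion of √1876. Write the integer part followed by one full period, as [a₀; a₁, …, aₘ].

[43; 3, 5, 12, 5, 3, 86]

a₀ = ⌊√1876⌋ = 43.
With m₀=0, d₀=1 and mₖ₊₁ = dₖaₖ − mₖ, dₖ₊₁ = (n − mₖ₊₁²)/dₖ, aₖ₊₁ = ⌊(a₀+mₖ₊₁)/dₖ₊₁⌋:
  k=1: m=43, d=27, a=3
  k=2: m=38, d=16, a=5
  k=3: m=42, d=7, a=12
  k=4: m=42, d=16, a=5
  k=5: m=38, d=27, a=3
  k=6: m=43, d=1, a=86
d=1 and a=2a₀=86 at k=6, so the next step gives (m, d) = (43, 27) again — its k=1 value — and the period has length 6.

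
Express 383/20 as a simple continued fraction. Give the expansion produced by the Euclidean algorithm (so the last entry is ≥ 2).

[19; 6, 1, 2]

383 = 19*20 + 3
20 = 6*3 + 2
3 = 1*2 + 1
2 = 2*1 + 0  (stop)
So 383/20 = [19; 6, 1, 2].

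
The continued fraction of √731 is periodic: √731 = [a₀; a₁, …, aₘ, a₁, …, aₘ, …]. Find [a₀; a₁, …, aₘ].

[27; 27, 54]

a₀ = ⌊√731⌋ = 27.
With m₀=0, d₀=1 and mₖ₊₁ = dₖaₖ − mₖ, dₖ₊₁ = (n − mₖ₊₁²)/dₖ, aₖ₊₁ = ⌊(a₀+mₖ₊₁)/dₖ₊₁⌋:
  k=1: m=27, d=2, a=27
  k=2: m=27, d=1, a=54
d=1 and a=2a₀=54 at k=2, so the next step gives (m, d) = (27, 2) again — its k=1 value — and the period has length 2.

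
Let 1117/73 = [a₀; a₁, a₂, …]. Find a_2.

3

1117 = 15·73 + 22   →  a_0 = 15
73 = 3·22 + 7   →  a_1 = 3
22 = 3·7 + 1   →  a_2 = 3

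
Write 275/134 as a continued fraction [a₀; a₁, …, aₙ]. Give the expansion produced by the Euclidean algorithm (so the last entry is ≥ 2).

275 = 2·134 + 7
134 = 19·7 + 1
7 = 7·1 + 0  (stop)
So 275/134 = [2; 19, 7].

[2; 19, 7]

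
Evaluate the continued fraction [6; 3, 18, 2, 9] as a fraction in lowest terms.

Using pₖ = aₖpₖ₋₁ + pₖ₋₂ and qₖ = aₖqₖ₋₁ + qₖ₋₂:
  k=0: a=6, p=6, q=1
  k=1: a=3, p=19, q=3
  k=2: a=18, p=348, q=55
  k=3: a=2, p=715, q=113
  k=4: a=9, p=6783, q=1072

6783/1072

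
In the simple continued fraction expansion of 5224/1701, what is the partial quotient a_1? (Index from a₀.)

14

5224 = 3·1701 + 121   →  a_0 = 3
1701 = 14·121 + 7   →  a_1 = 14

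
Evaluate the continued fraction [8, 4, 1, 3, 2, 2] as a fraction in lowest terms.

862/105

Using pₖ = aₖpₖ₋₁ + pₖ₋₂ and qₖ = aₖqₖ₋₁ + qₖ₋₂:
  k=0: a=8, p=8, q=1
  k=1: a=4, p=33, q=4
  k=2: a=1, p=41, q=5
  k=3: a=3, p=156, q=19
  k=4: a=2, p=353, q=43
  k=5: a=2, p=862, q=105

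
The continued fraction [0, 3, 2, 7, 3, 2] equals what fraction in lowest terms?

Fold from the inside: start with 2/1.
  3 + 1/2 = 7/2
  7 + 2/7 = 51/7
  2 + 7/51 = 109/51
  3 + 51/109 = 378/109
  0 + 109/378 = 109/378

109/378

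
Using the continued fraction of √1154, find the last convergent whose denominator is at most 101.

1155/34

√1154 = [33; 1, 32, 1, 66, …] (period length 4).
Convergents:
  p_0/q_0 = 33/1
  p_1/q_1 = 34/1
  p_2/q_2 = 1121/33
  p_3/q_3 = 1155/34
  p_4/q_4 = 77351/2277
q_3 = 34 ≤ 101 < 2277 = q_4, so the answer is 1155/34.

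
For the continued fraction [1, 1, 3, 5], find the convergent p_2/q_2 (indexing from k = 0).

Using pₖ = aₖpₖ₋₁ + pₖ₋₂, qₖ = aₖqₖ₋₁ + qₖ₋₂ (with p₋₁=1, p₋₂=0, q₋₁=0, q₋₂=1):
  k=0: a=1, p=1, q=1
  k=1: a=1, p=2, q=1
  k=2: a=3, p=7, q=4

7/4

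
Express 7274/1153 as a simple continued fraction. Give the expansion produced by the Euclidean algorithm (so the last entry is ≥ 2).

[6; 3, 4, 5, 3, 5]

7274 = 6·1153 + 356
1153 = 3·356 + 85
356 = 4·85 + 16
85 = 5·16 + 5
16 = 3·5 + 1
5 = 5·1 + 0  (stop)
So 7274/1153 = [6; 3, 4, 5, 3, 5].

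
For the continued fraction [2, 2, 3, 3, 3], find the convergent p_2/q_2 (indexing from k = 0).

Using pₖ = aₖpₖ₋₁ + pₖ₋₂, qₖ = aₖqₖ₋₁ + qₖ₋₂ (with p₋₁=1, p₋₂=0, q₋₁=0, q₋₂=1):
  k=0: a=2, p=2, q=1
  k=1: a=2, p=5, q=2
  k=2: a=3, p=17, q=7

17/7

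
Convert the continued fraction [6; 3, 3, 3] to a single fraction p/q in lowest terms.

208/33

Fold from the inside: start with 3/1.
  3 + 1/3 = 10/3
  3 + 3/10 = 33/10
  6 + 10/33 = 208/33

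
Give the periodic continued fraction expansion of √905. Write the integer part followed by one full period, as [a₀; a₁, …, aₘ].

[30; 12, 60]

a₀ = ⌊√905⌋ = 30.
With m₀=0, d₀=1 and mₖ₊₁ = dₖaₖ − mₖ, dₖ₊₁ = (n − mₖ₊₁²)/dₖ, aₖ₊₁ = ⌊(a₀+mₖ₊₁)/dₖ₊₁⌋:
  k=1: m=30, d=5, a=12
  k=2: m=30, d=1, a=60
d=1 and a=2a₀=60 at k=2, so the next step gives (m, d) = (30, 5) again — its k=1 value — and the period has length 2.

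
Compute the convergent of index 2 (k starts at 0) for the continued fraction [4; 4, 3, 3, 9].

Using pₖ = aₖpₖ₋₁ + pₖ₋₂, qₖ = aₖqₖ₋₁ + qₖ₋₂ (with p₋₁=1, p₋₂=0, q₋₁=0, q₋₂=1):
  k=0: a=4, p=4, q=1
  k=1: a=4, p=17, q=4
  k=2: a=3, p=55, q=13

55/13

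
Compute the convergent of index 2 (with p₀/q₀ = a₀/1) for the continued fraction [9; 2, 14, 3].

Using pₖ = aₖpₖ₋₁ + pₖ₋₂, qₖ = aₖqₖ₋₁ + qₖ₋₂ (with p₋₁=1, p₋₂=0, q₋₁=0, q₋₂=1):
  k=0: a=9, p=9, q=1
  k=1: a=2, p=19, q=2
  k=2: a=14, p=275, q=29

275/29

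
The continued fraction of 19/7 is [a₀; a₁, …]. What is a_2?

19 = 2·7 + 5   →  a_0 = 2
7 = 1·5 + 2   →  a_1 = 1
5 = 2·2 + 1   →  a_2 = 2

2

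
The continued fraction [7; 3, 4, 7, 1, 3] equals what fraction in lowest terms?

3033/415

Fold from the inside: start with 3/1.
  1 + 1/3 = 4/3
  7 + 3/4 = 31/4
  4 + 4/31 = 128/31
  3 + 31/128 = 415/128
  7 + 128/415 = 3033/415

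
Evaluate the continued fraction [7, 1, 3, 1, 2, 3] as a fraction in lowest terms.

Using pₖ = aₖpₖ₋₁ + pₖ₋₂ and qₖ = aₖqₖ₋₁ + qₖ₋₂:
  k=0: a=7, p=7, q=1
  k=1: a=1, p=8, q=1
  k=2: a=3, p=31, q=4
  k=3: a=1, p=39, q=5
  k=4: a=2, p=109, q=14
  k=5: a=3, p=366, q=47

366/47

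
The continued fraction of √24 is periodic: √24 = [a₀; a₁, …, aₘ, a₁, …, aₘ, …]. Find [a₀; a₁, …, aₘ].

a₀ = ⌊√24⌋ = 4.
With m₀=0, d₀=1 and mₖ₊₁ = dₖaₖ − mₖ, dₖ₊₁ = (n − mₖ₊₁²)/dₖ, aₖ₊₁ = ⌊(a₀+mₖ₊₁)/dₖ₊₁⌋:
  k=1: m=4, d=8, a=1
  k=2: m=4, d=1, a=8
d=1 and a=2a₀=8 at k=2, so the next step gives (m, d) = (4, 8) again — its k=1 value — and the period has length 2.

[4; 1, 8]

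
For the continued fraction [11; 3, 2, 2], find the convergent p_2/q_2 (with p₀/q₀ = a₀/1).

Using pₖ = aₖpₖ₋₁ + pₖ₋₂, qₖ = aₖqₖ₋₁ + qₖ₋₂ (with p₋₁=1, p₋₂=0, q₋₁=0, q₋₂=1):
  k=0: a=11, p=11, q=1
  k=1: a=3, p=34, q=3
  k=2: a=2, p=79, q=7

79/7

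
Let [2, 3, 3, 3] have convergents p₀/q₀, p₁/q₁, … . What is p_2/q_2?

23/10

Using pₖ = aₖpₖ₋₁ + pₖ₋₂, qₖ = aₖqₖ₋₁ + qₖ₋₂ (with p₋₁=1, p₋₂=0, q₋₁=0, q₋₂=1):
  k=0: a=2, p=2, q=1
  k=1: a=3, p=7, q=3
  k=2: a=3, p=23, q=10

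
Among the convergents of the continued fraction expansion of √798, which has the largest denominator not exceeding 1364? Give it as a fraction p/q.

25537/904

√798 = [28; 4, 56, …] (period length 2).
Convergents:
  p_0/q_0 = 28/1
  p_1/q_1 = 113/4
  p_2/q_2 = 6356/225
  p_3/q_3 = 25537/904
  p_4/q_4 = 1436428/50849
q_3 = 904 ≤ 1364 < 50849 = q_4, so the answer is 25537/904.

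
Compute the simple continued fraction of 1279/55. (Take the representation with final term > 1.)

1279 = 23·55 + 14
55 = 3·14 + 13
14 = 1·13 + 1
13 = 13·1 + 0  (stop)
So 1279/55 = [23; 3, 1, 13].

[23; 3, 1, 13]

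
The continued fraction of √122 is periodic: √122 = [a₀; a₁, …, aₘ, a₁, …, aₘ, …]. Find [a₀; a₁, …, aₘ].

a₀ = ⌊√122⌋ = 11.

[11; 22]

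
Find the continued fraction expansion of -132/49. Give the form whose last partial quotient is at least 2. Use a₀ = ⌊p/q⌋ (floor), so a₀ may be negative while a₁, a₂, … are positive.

-132 = -3*49 + 15
49 = 3*15 + 4
15 = 3*4 + 3
4 = 1*3 + 1
3 = 3*1 + 0  (stop)
So -132/49 = [-3; 3, 3, 1, 3].

[-3; 3, 3, 1, 3]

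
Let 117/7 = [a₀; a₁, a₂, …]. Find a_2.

2

117 = 16·7 + 5   →  a_0 = 16
7 = 1·5 + 2   →  a_1 = 1
5 = 2·2 + 1   →  a_2 = 2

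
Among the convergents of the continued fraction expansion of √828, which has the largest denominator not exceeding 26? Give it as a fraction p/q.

√828 = [28; 1, 3, 2, 3, 1, 56, …] (period length 6).
Convergents:
  p_0/q_0 = 28/1
  p_1/q_1 = 29/1
  p_2/q_2 = 115/4
  p_3/q_3 = 259/9
  p_4/q_4 = 892/31
q_3 = 9 ≤ 26 < 31 = q_4, so the answer is 259/9.

259/9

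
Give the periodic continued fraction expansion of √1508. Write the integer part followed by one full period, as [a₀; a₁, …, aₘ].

a₀ = ⌊√1508⌋ = 38.
With m₀=0, d₀=1 and mₖ₊₁ = dₖaₖ − mₖ, dₖ₊₁ = (n − mₖ₊₁²)/dₖ, aₖ₊₁ = ⌊(a₀+mₖ₊₁)/dₖ₊₁⌋:
  k=1: m=38, d=64, a=1
  k=2: m=26, d=13, a=4
  k=3: m=26, d=64, a=1
  k=4: m=38, d=1, a=76
d=1 and a=2a₀=76 at k=4, so the next step gives (m, d) = (38, 64) again — its k=1 value — and the period has length 4.

[38; 1, 4, 1, 76]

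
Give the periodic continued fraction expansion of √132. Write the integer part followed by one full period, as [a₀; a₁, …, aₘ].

a₀ = ⌊√132⌋ = 11.

[11; 2, 22]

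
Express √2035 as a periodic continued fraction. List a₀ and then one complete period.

a₀ = ⌊√2035⌋ = 45.

[45; 9, 90]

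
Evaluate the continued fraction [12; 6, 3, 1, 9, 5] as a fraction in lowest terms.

15139/1245

Using pₖ = aₖpₖ₋₁ + pₖ₋₂ and qₖ = aₖqₖ₋₁ + qₖ₋₂:
  k=0: a=12, p=12, q=1
  k=1: a=6, p=73, q=6
  k=2: a=3, p=231, q=19
  k=3: a=1, p=304, q=25
  k=4: a=9, p=2967, q=244
  k=5: a=5, p=15139, q=1245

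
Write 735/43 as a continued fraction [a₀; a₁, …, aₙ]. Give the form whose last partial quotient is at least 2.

735 = 17*43 + 4
43 = 10*4 + 3
4 = 1*3 + 1
3 = 3*1 + 0  (stop)
So 735/43 = [17; 10, 1, 3].

[17; 10, 1, 3]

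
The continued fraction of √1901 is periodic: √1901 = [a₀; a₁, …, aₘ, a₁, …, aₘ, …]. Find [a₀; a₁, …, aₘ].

[43; 1, 1, 1, 1, 86]

a₀ = ⌊√1901⌋ = 43.
With m₀=0, d₀=1 and mₖ₊₁ = dₖaₖ − mₖ, dₖ₊₁ = (n − mₖ₊₁²)/dₖ, aₖ₊₁ = ⌊(a₀+mₖ₊₁)/dₖ₊₁⌋:
  k=1: m=43, d=52, a=1
  k=2: m=9, d=35, a=1
  k=3: m=26, d=35, a=1
  k=4: m=9, d=52, a=1
  k=5: m=43, d=1, a=86
d=1 and a=2a₀=86 at k=5, so the next step gives (m, d) = (43, 52) again — its k=1 value — and the period has length 5.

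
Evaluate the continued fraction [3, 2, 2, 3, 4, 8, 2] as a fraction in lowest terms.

4349/1275

Fold from the inside: start with 2/1.
  8 + 1/2 = 17/2
  4 + 2/17 = 70/17
  3 + 17/70 = 227/70
  2 + 70/227 = 524/227
  2 + 227/524 = 1275/524
  3 + 524/1275 = 4349/1275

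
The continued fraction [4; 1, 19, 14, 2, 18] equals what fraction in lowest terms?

Using pₖ = aₖpₖ₋₁ + pₖ₋₂ and qₖ = aₖqₖ₋₁ + qₖ₋₂:
  k=0: a=4, p=4, q=1
  k=1: a=1, p=5, q=1
  k=2: a=19, p=99, q=20
  k=3: a=14, p=1391, q=281
  k=4: a=2, p=2881, q=582
  k=5: a=18, p=53249, q=10757

53249/10757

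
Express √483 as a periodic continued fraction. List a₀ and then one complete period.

a₀ = ⌊√483⌋ = 21.
With m₀=0, d₀=1 and mₖ₊₁ = dₖaₖ − mₖ, dₖ₊₁ = (n − mₖ₊₁²)/dₖ, aₖ₊₁ = ⌊(a₀+mₖ₊₁)/dₖ₊₁⌋:
  k=1: m=21, d=42, a=1
  k=2: m=21, d=1, a=42
d=1 and a=2a₀=42 at k=2, so the next step gives (m, d) = (21, 42) again — its k=1 value — and the period has length 2.

[21; 1, 42]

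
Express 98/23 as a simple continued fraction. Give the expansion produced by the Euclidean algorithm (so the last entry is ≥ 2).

[4; 3, 1, 5]

98 = 4·23 + 6
23 = 3·6 + 5
6 = 1·5 + 1
5 = 5·1 + 0  (stop)
So 98/23 = [4; 3, 1, 5].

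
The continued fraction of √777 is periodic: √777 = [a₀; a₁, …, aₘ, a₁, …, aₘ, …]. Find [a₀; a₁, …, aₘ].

a₀ = ⌊√777⌋ = 27.

[27; 1, 6, 1, 54]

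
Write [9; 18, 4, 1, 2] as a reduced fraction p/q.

Using pₖ = aₖpₖ₋₁ + pₖ₋₂ and qₖ = aₖqₖ₋₁ + qₖ₋₂:
  k=0: a=9, p=9, q=1
  k=1: a=18, p=163, q=18
  k=2: a=4, p=661, q=73
  k=3: a=1, p=824, q=91
  k=4: a=2, p=2309, q=255

2309/255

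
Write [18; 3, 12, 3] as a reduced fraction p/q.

Fold from the inside: start with 3/1.
  12 + 1/3 = 37/3
  3 + 3/37 = 114/37
  18 + 37/114 = 2089/114

2089/114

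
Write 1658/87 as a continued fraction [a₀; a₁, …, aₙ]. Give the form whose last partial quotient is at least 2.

[19; 17, 2, 2]

1658 = 19·87 + 5
87 = 17·5 + 2
5 = 2·2 + 1
2 = 2·1 + 0  (stop)
So 1658/87 = [19; 17, 2, 2].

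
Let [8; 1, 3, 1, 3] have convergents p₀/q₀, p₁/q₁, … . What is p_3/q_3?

Using pₖ = aₖpₖ₋₁ + pₖ₋₂, qₖ = aₖqₖ₋₁ + qₖ₋₂ (with p₋₁=1, p₋₂=0, q₋₁=0, q₋₂=1):
  k=0: a=8, p=8, q=1
  k=1: a=1, p=9, q=1
  k=2: a=3, p=35, q=4
  k=3: a=1, p=44, q=5

44/5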